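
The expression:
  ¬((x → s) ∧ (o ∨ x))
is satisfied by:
  {x: False, o: False, s: False}
  {s: True, x: False, o: False}
  {x: True, s: False, o: False}
  {o: True, x: True, s: False}


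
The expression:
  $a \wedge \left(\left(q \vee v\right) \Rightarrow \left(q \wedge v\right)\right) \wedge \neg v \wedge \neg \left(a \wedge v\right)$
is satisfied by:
  {a: True, q: False, v: False}


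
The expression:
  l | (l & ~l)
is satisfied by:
  {l: True}


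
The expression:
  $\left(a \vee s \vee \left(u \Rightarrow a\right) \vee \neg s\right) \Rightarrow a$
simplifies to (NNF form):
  $a$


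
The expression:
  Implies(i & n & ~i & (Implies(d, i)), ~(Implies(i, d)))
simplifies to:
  True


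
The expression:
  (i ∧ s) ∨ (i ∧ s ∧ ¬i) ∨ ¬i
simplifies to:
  s ∨ ¬i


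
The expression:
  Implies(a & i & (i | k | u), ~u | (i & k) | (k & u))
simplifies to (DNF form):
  k | ~a | ~i | ~u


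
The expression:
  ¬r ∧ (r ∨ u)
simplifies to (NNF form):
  u ∧ ¬r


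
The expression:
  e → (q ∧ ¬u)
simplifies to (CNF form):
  (q ∨ ¬e) ∧ (¬e ∨ ¬u)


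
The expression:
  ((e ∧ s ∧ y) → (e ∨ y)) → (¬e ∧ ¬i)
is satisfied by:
  {i: False, e: False}


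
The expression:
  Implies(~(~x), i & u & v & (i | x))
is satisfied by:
  {u: True, i: True, v: True, x: False}
  {u: True, i: True, v: False, x: False}
  {u: True, v: True, i: False, x: False}
  {u: True, v: False, i: False, x: False}
  {i: True, v: True, u: False, x: False}
  {i: True, v: False, u: False, x: False}
  {v: True, u: False, i: False, x: False}
  {v: False, u: False, i: False, x: False}
  {x: True, u: True, i: True, v: True}


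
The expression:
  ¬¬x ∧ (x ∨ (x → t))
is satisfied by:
  {x: True}


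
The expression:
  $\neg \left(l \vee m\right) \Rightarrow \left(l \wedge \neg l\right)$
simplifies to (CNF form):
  $l \vee m$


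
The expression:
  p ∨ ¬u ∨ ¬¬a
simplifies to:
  a ∨ p ∨ ¬u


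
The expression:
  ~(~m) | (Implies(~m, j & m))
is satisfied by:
  {m: True}


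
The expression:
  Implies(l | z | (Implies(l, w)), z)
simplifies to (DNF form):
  z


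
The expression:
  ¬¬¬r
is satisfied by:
  {r: False}


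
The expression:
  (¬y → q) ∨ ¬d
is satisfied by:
  {y: True, q: True, d: False}
  {y: True, q: False, d: False}
  {q: True, y: False, d: False}
  {y: False, q: False, d: False}
  {y: True, d: True, q: True}
  {y: True, d: True, q: False}
  {d: True, q: True, y: False}


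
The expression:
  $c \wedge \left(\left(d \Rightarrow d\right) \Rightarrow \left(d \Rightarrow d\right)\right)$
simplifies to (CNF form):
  $c$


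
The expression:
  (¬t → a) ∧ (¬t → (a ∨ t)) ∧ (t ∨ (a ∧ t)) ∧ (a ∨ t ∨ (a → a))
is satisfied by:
  {t: True}


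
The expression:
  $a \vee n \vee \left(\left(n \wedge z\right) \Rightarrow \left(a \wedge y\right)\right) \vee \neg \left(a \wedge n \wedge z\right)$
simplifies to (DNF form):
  $\text{True}$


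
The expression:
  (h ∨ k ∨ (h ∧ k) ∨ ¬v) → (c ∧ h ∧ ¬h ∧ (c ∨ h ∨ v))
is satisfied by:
  {v: True, h: False, k: False}


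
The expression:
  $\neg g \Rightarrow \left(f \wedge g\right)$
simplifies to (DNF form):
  $g$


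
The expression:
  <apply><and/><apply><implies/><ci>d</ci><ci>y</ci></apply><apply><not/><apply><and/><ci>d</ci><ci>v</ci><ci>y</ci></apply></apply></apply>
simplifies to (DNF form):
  <apply><or/><apply><not/><ci>d</ci></apply><apply><and/><ci>y</ci><apply><not/><ci>v</ci></apply></apply></apply>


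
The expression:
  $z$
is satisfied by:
  {z: True}


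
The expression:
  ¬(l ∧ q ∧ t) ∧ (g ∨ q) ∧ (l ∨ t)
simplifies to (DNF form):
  (g ∧ l ∧ ¬l) ∨ (g ∧ l ∧ ¬q) ∨ (g ∧ l ∧ ¬t) ∨ (g ∧ t ∧ ¬l) ∨ (g ∧ t ∧ ¬q) ∨ (g ∧ t ∧ ¬t) ∨ (l ∧ q ∧ ¬l) ∨ (l ∧ q ∧ ¬q) ∨ (l ∧ q ∧ ¬t) ∨ (q ∧ t ∧ ¬l) ∨ (q ∧ t ∧ ¬q) ∨ (q ∧ t ∧ ¬t)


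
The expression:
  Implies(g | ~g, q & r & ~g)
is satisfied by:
  {r: True, q: True, g: False}


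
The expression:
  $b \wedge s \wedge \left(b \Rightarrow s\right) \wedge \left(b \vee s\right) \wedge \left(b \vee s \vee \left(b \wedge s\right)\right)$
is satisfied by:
  {b: True, s: True}


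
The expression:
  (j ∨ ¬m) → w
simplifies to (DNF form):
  w ∨ (m ∧ ¬j)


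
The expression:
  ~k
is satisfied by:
  {k: False}


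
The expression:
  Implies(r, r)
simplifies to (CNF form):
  True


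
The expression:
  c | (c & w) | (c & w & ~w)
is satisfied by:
  {c: True}


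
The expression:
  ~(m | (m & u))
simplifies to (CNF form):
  ~m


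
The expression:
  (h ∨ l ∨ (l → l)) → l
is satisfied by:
  {l: True}


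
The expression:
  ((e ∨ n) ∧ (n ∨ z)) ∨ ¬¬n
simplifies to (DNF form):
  n ∨ (e ∧ z)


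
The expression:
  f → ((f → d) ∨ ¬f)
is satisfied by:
  {d: True, f: False}
  {f: False, d: False}
  {f: True, d: True}


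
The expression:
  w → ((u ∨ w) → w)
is always true.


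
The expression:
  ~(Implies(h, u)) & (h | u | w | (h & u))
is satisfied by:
  {h: True, u: False}


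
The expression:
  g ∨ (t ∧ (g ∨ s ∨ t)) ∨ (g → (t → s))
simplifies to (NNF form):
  True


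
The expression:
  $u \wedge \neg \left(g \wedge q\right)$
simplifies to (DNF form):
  $\left(u \wedge \neg g\right) \vee \left(u \wedge \neg q\right)$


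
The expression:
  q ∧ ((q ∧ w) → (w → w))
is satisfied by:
  {q: True}


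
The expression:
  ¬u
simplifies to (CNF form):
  ¬u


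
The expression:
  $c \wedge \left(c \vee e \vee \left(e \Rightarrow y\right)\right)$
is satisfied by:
  {c: True}


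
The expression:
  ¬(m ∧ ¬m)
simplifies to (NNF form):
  True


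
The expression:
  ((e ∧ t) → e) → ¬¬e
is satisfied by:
  {e: True}


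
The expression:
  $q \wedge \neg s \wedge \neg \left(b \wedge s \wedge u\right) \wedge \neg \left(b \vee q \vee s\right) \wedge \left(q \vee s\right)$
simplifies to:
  $\text{False}$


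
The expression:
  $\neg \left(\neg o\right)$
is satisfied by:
  {o: True}


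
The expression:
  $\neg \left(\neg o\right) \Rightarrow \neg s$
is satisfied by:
  {s: False, o: False}
  {o: True, s: False}
  {s: True, o: False}


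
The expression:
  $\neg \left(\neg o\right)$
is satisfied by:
  {o: True}


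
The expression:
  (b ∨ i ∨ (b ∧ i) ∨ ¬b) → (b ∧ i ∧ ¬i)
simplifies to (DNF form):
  False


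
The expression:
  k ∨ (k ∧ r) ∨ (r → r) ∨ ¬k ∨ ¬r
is always true.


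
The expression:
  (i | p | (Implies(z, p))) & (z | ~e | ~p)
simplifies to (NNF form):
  (p & z) | (i & ~p) | (~e & ~z) | (~p & ~z)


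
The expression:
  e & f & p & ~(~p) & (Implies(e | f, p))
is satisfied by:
  {p: True, e: True, f: True}


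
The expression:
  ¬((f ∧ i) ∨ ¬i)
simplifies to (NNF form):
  i ∧ ¬f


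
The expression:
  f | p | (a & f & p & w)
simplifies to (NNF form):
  f | p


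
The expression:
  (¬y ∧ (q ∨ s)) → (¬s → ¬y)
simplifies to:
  True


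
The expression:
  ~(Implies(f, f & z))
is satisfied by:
  {f: True, z: False}


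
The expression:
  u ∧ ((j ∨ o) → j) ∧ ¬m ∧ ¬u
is never true.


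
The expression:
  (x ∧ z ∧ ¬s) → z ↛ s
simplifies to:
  True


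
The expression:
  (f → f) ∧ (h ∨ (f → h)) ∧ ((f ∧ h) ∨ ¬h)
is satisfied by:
  {h: False, f: False}
  {f: True, h: True}


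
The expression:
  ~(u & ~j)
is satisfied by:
  {j: True, u: False}
  {u: False, j: False}
  {u: True, j: True}


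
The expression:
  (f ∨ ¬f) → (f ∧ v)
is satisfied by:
  {f: True, v: True}


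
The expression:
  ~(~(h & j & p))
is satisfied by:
  {h: True, j: True, p: True}


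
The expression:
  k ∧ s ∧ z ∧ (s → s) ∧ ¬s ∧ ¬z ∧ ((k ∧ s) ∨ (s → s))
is never true.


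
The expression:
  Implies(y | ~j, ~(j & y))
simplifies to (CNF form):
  ~j | ~y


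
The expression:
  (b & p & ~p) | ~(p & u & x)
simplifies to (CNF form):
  ~p | ~u | ~x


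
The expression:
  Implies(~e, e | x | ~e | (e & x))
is always true.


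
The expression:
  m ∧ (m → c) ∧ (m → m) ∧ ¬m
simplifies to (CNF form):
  False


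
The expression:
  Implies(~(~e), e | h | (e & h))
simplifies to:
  True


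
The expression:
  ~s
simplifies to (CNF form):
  ~s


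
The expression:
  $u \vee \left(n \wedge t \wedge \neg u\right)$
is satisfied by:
  {t: True, u: True, n: True}
  {t: True, u: True, n: False}
  {u: True, n: True, t: False}
  {u: True, n: False, t: False}
  {t: True, n: True, u: False}


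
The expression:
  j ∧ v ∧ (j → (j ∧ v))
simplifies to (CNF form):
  j ∧ v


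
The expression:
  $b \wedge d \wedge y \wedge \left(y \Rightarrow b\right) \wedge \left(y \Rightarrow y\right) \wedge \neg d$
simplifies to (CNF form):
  $\text{False}$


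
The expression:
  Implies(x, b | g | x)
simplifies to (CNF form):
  True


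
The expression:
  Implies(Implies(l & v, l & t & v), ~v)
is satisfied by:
  {l: True, v: False, t: False}
  {l: False, v: False, t: False}
  {t: True, l: True, v: False}
  {t: True, l: False, v: False}
  {v: True, l: True, t: False}


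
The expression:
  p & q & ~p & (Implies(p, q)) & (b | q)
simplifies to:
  False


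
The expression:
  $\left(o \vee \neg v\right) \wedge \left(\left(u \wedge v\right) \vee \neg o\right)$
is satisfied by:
  {u: True, o: False, v: False}
  {o: False, v: False, u: False}
  {u: True, v: True, o: True}


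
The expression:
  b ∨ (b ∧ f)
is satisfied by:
  {b: True}


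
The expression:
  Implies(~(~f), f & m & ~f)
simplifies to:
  ~f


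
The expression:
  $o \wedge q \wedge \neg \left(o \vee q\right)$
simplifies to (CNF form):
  $\text{False}$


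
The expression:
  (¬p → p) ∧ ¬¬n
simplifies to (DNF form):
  n ∧ p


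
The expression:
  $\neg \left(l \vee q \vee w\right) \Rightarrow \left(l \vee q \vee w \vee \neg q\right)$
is always true.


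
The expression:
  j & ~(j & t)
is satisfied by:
  {j: True, t: False}


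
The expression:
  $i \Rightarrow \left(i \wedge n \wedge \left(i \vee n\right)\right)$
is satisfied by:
  {n: True, i: False}
  {i: False, n: False}
  {i: True, n: True}


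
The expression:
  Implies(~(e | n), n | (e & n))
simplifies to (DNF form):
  e | n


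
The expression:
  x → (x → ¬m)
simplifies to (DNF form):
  ¬m ∨ ¬x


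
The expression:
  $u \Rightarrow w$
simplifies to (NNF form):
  $w \vee \neg u$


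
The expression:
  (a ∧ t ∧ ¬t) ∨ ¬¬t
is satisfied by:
  {t: True}


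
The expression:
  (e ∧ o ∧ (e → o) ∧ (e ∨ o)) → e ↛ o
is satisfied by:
  {e: False, o: False}
  {o: True, e: False}
  {e: True, o: False}


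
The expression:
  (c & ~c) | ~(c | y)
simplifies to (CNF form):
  ~c & ~y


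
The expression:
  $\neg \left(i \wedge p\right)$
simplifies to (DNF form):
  $\neg i \vee \neg p$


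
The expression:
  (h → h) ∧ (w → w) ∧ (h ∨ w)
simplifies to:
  h ∨ w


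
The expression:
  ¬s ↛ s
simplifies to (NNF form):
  True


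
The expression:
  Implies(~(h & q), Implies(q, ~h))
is always true.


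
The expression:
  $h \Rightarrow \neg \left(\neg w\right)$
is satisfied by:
  {w: True, h: False}
  {h: False, w: False}
  {h: True, w: True}


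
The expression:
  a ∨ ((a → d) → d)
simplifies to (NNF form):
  a ∨ d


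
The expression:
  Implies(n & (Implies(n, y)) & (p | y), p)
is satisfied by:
  {p: True, y: False, n: False}
  {p: False, y: False, n: False}
  {n: True, p: True, y: False}
  {n: True, p: False, y: False}
  {y: True, p: True, n: False}
  {y: True, p: False, n: False}
  {y: True, n: True, p: True}


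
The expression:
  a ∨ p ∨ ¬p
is always true.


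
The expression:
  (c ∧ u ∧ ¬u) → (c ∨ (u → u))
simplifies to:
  True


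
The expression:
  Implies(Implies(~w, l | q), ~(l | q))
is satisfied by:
  {q: False, l: False}


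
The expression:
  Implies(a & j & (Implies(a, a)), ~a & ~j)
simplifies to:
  ~a | ~j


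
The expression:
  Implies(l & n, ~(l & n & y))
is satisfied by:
  {l: False, y: False, n: False}
  {n: True, l: False, y: False}
  {y: True, l: False, n: False}
  {n: True, y: True, l: False}
  {l: True, n: False, y: False}
  {n: True, l: True, y: False}
  {y: True, l: True, n: False}


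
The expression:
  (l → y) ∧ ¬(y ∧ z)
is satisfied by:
  {l: False, z: False, y: False}
  {y: True, l: False, z: False}
  {z: True, l: False, y: False}
  {y: True, l: True, z: False}


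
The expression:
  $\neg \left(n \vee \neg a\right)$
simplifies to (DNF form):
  $a \wedge \neg n$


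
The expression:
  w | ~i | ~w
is always true.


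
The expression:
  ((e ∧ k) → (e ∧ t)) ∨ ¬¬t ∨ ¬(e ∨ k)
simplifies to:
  t ∨ ¬e ∨ ¬k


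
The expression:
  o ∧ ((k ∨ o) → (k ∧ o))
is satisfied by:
  {o: True, k: True}


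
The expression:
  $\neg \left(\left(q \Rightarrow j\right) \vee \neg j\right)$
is never true.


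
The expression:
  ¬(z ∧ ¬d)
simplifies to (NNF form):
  d ∨ ¬z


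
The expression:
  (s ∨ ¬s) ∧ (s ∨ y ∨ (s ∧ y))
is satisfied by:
  {y: True, s: True}
  {y: True, s: False}
  {s: True, y: False}


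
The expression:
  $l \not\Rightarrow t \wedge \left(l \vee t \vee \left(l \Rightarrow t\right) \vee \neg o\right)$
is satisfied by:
  {l: True, t: False}


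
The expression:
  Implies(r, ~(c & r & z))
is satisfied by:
  {c: False, z: False, r: False}
  {r: True, c: False, z: False}
  {z: True, c: False, r: False}
  {r: True, z: True, c: False}
  {c: True, r: False, z: False}
  {r: True, c: True, z: False}
  {z: True, c: True, r: False}


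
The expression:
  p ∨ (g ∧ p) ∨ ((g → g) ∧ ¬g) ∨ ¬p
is always true.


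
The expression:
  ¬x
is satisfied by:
  {x: False}


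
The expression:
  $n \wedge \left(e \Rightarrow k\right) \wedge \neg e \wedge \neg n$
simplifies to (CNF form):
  $\text{False}$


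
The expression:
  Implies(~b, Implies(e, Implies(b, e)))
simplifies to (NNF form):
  True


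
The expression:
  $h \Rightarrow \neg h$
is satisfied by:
  {h: False}


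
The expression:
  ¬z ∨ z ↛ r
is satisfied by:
  {z: False, r: False}
  {r: True, z: False}
  {z: True, r: False}


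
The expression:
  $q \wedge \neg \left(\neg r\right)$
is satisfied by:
  {r: True, q: True}


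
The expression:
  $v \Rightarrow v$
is always true.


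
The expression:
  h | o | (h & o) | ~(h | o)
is always true.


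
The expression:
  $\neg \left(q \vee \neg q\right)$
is never true.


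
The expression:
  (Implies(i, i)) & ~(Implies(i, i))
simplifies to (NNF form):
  False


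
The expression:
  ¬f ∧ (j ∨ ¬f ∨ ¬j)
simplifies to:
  ¬f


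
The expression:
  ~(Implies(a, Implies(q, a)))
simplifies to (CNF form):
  False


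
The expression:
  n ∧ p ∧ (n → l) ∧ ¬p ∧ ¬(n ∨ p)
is never true.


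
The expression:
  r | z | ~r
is always true.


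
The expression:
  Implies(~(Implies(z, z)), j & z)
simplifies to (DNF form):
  True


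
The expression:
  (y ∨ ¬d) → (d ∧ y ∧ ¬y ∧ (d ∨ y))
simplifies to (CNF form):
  d ∧ ¬y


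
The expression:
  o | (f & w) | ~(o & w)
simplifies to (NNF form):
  True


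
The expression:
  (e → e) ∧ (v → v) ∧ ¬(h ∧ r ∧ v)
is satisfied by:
  {h: False, v: False, r: False}
  {r: True, h: False, v: False}
  {v: True, h: False, r: False}
  {r: True, v: True, h: False}
  {h: True, r: False, v: False}
  {r: True, h: True, v: False}
  {v: True, h: True, r: False}


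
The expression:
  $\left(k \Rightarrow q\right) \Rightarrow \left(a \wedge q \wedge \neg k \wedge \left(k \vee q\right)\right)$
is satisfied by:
  {k: True, a: True, q: False}
  {k: True, a: False, q: False}
  {q: True, a: True, k: False}


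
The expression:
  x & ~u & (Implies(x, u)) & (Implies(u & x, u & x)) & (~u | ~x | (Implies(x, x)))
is never true.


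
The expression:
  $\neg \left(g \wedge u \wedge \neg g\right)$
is always true.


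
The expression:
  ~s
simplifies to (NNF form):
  ~s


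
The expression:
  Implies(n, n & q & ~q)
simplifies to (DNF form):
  ~n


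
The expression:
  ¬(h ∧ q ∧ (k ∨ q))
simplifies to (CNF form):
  ¬h ∨ ¬q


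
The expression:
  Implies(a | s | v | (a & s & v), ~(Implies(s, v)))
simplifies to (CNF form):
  ~v & (s | ~a)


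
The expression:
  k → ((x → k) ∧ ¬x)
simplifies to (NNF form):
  ¬k ∨ ¬x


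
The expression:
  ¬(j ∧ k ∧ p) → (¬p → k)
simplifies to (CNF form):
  k ∨ p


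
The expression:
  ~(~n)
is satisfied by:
  {n: True}


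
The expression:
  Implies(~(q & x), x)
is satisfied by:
  {x: True}


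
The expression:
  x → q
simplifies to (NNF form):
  q ∨ ¬x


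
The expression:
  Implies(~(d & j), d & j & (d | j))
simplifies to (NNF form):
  d & j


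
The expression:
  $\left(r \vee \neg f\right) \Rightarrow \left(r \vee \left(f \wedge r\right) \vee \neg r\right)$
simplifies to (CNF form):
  $\text{True}$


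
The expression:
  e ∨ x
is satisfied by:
  {x: True, e: True}
  {x: True, e: False}
  {e: True, x: False}


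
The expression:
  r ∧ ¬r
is never true.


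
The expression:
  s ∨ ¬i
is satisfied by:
  {s: True, i: False}
  {i: False, s: False}
  {i: True, s: True}


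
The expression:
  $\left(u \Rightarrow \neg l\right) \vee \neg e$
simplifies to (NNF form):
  $\neg e \vee \neg l \vee \neg u$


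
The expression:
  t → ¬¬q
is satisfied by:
  {q: True, t: False}
  {t: False, q: False}
  {t: True, q: True}


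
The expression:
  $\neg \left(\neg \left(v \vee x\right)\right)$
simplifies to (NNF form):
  $v \vee x$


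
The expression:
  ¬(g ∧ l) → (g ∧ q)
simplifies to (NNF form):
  g ∧ (l ∨ q)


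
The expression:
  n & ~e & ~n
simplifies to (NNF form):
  False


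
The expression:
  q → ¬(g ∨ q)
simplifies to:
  ¬q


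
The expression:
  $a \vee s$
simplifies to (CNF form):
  $a \vee s$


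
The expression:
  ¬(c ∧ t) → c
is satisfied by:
  {c: True}


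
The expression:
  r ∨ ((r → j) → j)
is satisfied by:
  {r: True, j: True}
  {r: True, j: False}
  {j: True, r: False}


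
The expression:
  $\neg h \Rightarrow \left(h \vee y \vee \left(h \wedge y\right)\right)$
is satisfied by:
  {y: True, h: True}
  {y: True, h: False}
  {h: True, y: False}


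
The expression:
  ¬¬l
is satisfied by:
  {l: True}


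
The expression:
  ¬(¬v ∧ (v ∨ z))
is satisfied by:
  {v: True, z: False}
  {z: False, v: False}
  {z: True, v: True}


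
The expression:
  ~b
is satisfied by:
  {b: False}


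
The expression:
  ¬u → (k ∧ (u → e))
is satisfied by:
  {k: True, u: True}
  {k: True, u: False}
  {u: True, k: False}


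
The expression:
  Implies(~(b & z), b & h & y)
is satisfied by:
  {y: True, z: True, b: True, h: True}
  {y: True, z: True, b: True, h: False}
  {z: True, b: True, h: True, y: False}
  {z: True, b: True, h: False, y: False}
  {y: True, b: True, h: True, z: False}


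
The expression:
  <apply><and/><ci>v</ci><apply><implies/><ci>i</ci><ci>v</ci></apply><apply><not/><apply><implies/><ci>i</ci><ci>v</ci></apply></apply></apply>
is never true.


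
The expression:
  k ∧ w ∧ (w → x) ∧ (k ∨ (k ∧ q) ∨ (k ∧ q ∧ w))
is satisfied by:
  {w: True, x: True, k: True}


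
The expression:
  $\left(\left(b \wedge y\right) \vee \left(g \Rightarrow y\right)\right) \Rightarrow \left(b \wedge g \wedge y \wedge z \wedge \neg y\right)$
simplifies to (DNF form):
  $g \wedge \neg y$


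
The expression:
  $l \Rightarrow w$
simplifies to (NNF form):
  $w \vee \neg l$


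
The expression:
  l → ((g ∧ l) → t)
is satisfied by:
  {t: True, l: False, g: False}
  {l: False, g: False, t: False}
  {g: True, t: True, l: False}
  {g: True, l: False, t: False}
  {t: True, l: True, g: False}
  {l: True, t: False, g: False}
  {g: True, l: True, t: True}


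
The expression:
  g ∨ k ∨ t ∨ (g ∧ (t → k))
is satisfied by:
  {k: True, t: True, g: True}
  {k: True, t: True, g: False}
  {k: True, g: True, t: False}
  {k: True, g: False, t: False}
  {t: True, g: True, k: False}
  {t: True, g: False, k: False}
  {g: True, t: False, k: False}


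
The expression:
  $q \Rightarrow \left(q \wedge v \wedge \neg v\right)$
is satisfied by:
  {q: False}


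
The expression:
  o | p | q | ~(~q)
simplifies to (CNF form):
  o | p | q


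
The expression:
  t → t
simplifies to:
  True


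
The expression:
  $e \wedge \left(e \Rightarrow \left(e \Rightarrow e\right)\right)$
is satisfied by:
  {e: True}


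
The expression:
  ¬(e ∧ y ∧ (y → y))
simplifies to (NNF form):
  ¬e ∨ ¬y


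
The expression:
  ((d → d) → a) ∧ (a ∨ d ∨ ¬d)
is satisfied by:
  {a: True}


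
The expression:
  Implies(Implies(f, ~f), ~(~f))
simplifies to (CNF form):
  f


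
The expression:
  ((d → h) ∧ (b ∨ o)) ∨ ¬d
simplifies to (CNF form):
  (h ∨ ¬d) ∧ (b ∨ h ∨ ¬d) ∧ (b ∨ o ∨ ¬d) ∧ (h ∨ o ∨ ¬d)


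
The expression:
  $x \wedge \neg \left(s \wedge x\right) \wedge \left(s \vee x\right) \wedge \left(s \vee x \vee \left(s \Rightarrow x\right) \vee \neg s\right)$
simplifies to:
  $x \wedge \neg s$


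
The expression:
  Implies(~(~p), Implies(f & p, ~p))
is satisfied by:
  {p: False, f: False}
  {f: True, p: False}
  {p: True, f: False}


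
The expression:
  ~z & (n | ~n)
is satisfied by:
  {z: False}


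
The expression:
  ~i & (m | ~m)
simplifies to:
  ~i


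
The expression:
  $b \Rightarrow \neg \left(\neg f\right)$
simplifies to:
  $f \vee \neg b$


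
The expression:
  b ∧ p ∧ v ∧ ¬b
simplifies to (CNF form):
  False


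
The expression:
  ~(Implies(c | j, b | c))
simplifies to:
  j & ~b & ~c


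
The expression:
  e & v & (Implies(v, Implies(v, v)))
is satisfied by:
  {e: True, v: True}


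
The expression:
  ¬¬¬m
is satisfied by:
  {m: False}


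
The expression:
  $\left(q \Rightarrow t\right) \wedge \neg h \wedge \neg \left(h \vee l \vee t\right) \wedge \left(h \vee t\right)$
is never true.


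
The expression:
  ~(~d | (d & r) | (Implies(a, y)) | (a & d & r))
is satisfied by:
  {a: True, d: True, r: False, y: False}


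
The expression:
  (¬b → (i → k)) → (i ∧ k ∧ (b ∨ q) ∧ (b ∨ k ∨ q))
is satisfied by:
  {q: True, i: True, k: False, b: False}
  {i: True, q: False, k: False, b: False}
  {q: True, k: True, i: True, b: False}
  {b: True, q: True, k: True, i: True}
  {b: True, k: True, i: True, q: False}


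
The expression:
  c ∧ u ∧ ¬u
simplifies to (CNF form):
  False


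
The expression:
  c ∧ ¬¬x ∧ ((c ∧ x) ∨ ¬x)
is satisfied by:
  {c: True, x: True}


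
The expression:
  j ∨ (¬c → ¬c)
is always true.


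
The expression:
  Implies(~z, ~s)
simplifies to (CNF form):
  z | ~s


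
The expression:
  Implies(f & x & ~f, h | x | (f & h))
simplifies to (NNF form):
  True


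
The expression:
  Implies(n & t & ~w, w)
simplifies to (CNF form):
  w | ~n | ~t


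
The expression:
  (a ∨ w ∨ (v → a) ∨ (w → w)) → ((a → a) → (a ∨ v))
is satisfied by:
  {a: True, v: True}
  {a: True, v: False}
  {v: True, a: False}


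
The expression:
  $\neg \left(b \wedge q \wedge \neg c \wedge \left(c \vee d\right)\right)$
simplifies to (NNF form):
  $c \vee \neg b \vee \neg d \vee \neg q$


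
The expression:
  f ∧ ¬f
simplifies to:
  False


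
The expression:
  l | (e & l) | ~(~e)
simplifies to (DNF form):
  e | l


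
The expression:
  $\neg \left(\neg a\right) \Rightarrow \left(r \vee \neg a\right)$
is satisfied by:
  {r: True, a: False}
  {a: False, r: False}
  {a: True, r: True}


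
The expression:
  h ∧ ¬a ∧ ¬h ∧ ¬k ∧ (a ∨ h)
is never true.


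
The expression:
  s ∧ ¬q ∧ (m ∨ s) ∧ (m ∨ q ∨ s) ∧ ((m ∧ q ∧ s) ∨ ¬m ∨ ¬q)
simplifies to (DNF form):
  s ∧ ¬q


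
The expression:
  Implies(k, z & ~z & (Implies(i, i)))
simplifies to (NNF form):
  ~k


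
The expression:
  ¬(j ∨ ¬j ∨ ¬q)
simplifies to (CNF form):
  False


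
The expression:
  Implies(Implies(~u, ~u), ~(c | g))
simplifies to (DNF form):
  ~c & ~g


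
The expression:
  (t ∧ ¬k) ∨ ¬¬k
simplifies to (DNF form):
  k ∨ t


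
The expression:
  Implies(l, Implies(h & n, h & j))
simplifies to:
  j | ~h | ~l | ~n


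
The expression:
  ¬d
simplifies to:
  ¬d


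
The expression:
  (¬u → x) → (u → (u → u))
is always true.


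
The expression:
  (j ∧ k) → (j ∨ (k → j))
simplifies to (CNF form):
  True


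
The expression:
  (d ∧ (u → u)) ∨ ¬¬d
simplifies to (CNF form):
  d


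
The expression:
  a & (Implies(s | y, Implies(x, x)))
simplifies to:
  a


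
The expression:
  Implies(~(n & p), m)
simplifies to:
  m | (n & p)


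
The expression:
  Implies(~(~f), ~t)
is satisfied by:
  {t: False, f: False}
  {f: True, t: False}
  {t: True, f: False}


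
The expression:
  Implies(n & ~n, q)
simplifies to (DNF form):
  True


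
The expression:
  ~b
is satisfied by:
  {b: False}


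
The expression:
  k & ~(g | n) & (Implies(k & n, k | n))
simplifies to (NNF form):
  k & ~g & ~n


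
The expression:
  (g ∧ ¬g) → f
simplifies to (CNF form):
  True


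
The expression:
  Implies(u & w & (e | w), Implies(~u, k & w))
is always true.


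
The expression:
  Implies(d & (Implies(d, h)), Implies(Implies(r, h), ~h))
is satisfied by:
  {h: False, d: False}
  {d: True, h: False}
  {h: True, d: False}


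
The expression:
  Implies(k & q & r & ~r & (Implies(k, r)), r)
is always true.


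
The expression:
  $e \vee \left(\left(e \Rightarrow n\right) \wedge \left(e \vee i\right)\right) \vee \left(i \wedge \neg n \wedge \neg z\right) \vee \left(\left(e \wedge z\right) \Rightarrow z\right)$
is always true.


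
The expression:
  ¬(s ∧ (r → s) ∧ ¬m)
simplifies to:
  m ∨ ¬s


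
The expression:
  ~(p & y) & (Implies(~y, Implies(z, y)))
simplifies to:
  (y & ~p) | (~y & ~z)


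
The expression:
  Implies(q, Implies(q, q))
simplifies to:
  True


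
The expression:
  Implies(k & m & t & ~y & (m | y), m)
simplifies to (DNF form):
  True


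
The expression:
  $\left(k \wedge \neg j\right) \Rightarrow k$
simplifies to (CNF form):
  $\text{True}$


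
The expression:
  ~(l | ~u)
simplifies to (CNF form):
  u & ~l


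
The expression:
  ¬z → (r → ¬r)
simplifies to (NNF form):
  z ∨ ¬r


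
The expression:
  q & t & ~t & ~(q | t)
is never true.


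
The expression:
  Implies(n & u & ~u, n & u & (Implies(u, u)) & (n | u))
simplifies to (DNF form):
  True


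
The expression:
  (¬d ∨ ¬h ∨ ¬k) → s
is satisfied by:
  {s: True, h: True, k: True, d: True}
  {s: True, h: True, k: True, d: False}
  {s: True, h: True, d: True, k: False}
  {s: True, h: True, d: False, k: False}
  {s: True, k: True, d: True, h: False}
  {s: True, k: True, d: False, h: False}
  {s: True, k: False, d: True, h: False}
  {s: True, k: False, d: False, h: False}
  {h: True, k: True, d: True, s: False}


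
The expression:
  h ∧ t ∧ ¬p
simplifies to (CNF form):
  h ∧ t ∧ ¬p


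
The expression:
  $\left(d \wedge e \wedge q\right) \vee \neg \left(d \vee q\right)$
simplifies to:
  $\left(d \vee \neg q\right) \wedge \left(e \vee \neg q\right) \wedge \left(q \vee \neg d\right)$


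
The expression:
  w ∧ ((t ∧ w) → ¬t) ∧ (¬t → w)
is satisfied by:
  {w: True, t: False}


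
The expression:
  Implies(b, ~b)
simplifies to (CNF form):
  ~b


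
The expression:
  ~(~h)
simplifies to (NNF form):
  h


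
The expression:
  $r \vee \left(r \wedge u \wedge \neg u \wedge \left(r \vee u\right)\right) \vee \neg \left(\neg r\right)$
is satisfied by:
  {r: True}


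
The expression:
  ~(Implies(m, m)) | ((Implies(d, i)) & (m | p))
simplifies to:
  (i & m) | (i & p) | (m & ~d) | (p & ~d)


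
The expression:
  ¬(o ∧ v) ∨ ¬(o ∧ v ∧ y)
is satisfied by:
  {v: False, o: False, y: False}
  {y: True, v: False, o: False}
  {o: True, v: False, y: False}
  {y: True, o: True, v: False}
  {v: True, y: False, o: False}
  {y: True, v: True, o: False}
  {o: True, v: True, y: False}


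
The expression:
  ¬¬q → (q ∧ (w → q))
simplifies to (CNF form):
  True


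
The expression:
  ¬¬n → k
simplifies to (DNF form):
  k ∨ ¬n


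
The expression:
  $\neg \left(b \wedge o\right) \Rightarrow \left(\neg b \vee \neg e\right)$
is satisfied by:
  {o: True, e: False, b: False}
  {e: False, b: False, o: False}
  {b: True, o: True, e: False}
  {b: True, e: False, o: False}
  {o: True, e: True, b: False}
  {e: True, o: False, b: False}
  {b: True, e: True, o: True}


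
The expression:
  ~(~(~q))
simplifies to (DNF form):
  ~q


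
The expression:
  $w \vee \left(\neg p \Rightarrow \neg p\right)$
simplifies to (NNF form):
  $\text{True}$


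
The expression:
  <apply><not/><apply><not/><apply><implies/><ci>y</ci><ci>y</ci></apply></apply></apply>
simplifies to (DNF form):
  <true/>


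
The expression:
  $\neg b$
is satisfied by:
  {b: False}


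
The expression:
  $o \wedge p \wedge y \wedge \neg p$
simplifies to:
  $\text{False}$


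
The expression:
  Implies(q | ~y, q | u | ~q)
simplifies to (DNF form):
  True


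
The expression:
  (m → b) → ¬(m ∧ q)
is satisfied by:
  {m: False, q: False, b: False}
  {b: True, m: False, q: False}
  {q: True, m: False, b: False}
  {b: True, q: True, m: False}
  {m: True, b: False, q: False}
  {b: True, m: True, q: False}
  {q: True, m: True, b: False}


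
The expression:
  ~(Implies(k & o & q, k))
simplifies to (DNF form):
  False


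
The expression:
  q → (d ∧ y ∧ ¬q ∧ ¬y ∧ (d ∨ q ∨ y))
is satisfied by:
  {q: False}


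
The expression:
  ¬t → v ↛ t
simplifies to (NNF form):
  t ∨ v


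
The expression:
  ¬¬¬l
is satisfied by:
  {l: False}


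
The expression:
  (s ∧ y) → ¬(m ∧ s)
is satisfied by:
  {s: False, m: False, y: False}
  {y: True, s: False, m: False}
  {m: True, s: False, y: False}
  {y: True, m: True, s: False}
  {s: True, y: False, m: False}
  {y: True, s: True, m: False}
  {m: True, s: True, y: False}


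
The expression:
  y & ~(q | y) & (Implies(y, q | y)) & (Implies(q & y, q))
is never true.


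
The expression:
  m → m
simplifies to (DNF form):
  True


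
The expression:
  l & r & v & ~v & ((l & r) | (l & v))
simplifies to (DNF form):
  False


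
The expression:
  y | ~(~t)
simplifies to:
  t | y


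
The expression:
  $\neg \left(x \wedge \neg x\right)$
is always true.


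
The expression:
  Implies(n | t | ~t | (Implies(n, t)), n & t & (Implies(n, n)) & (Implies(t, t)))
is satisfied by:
  {t: True, n: True}


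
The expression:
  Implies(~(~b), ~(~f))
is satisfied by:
  {f: True, b: False}
  {b: False, f: False}
  {b: True, f: True}


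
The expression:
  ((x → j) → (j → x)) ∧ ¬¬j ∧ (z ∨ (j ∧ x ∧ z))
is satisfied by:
  {z: True, j: True, x: True}


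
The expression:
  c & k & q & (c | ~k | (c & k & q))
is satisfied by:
  {c: True, q: True, k: True}


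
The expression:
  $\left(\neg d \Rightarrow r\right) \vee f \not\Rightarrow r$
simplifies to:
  $d \vee f \vee r$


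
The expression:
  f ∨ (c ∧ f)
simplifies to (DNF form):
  f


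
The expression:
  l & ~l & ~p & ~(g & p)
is never true.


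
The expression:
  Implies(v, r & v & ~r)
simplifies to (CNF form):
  ~v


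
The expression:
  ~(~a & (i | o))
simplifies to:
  a | (~i & ~o)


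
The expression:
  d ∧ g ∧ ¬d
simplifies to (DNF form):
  False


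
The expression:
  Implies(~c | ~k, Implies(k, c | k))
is always true.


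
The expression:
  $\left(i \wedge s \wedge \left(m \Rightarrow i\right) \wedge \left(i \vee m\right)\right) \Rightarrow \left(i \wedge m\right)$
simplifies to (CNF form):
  $m \vee \neg i \vee \neg s$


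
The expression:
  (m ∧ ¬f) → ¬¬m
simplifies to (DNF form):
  True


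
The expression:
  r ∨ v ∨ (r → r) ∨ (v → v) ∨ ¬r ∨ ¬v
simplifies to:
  True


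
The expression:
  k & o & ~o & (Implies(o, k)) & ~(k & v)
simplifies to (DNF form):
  False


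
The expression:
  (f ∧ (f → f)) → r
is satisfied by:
  {r: True, f: False}
  {f: False, r: False}
  {f: True, r: True}


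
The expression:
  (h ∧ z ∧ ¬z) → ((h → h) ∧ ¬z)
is always true.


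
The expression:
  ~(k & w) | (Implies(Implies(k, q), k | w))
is always true.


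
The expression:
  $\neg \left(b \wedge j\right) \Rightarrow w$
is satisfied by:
  {b: True, w: True, j: True}
  {b: True, w: True, j: False}
  {w: True, j: True, b: False}
  {w: True, j: False, b: False}
  {b: True, j: True, w: False}


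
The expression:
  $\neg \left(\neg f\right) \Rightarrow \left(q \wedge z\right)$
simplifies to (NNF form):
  $\left(q \wedge z\right) \vee \neg f$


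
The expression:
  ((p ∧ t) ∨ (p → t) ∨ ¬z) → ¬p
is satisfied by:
  {z: True, t: False, p: False}
  {t: False, p: False, z: False}
  {z: True, t: True, p: False}
  {t: True, z: False, p: False}
  {p: True, z: True, t: False}


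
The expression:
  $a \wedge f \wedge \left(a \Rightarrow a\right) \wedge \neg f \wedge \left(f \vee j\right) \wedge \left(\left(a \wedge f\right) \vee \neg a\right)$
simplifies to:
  $\text{False}$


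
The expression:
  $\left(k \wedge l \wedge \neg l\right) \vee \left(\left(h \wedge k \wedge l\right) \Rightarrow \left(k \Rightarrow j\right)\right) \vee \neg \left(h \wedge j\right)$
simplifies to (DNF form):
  $\text{True}$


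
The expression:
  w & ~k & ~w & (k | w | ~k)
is never true.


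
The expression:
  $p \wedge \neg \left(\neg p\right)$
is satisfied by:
  {p: True}


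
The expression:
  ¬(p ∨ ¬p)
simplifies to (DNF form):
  False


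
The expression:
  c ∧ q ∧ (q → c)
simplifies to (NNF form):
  c ∧ q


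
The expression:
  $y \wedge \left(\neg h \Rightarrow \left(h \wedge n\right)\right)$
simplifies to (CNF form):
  $h \wedge y$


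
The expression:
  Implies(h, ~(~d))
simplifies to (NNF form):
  d | ~h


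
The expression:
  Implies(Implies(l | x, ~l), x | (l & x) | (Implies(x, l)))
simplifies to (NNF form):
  True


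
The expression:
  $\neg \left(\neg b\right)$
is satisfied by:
  {b: True}


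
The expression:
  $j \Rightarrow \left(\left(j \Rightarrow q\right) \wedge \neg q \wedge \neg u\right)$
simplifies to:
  $\neg j$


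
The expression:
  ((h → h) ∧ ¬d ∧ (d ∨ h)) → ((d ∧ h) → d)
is always true.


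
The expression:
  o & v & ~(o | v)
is never true.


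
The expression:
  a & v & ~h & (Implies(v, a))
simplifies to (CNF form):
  a & v & ~h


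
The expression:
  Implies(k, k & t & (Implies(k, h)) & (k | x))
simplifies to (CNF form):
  (h | ~k) & (t | ~k)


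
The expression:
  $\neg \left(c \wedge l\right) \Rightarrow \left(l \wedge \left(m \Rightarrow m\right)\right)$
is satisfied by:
  {l: True}


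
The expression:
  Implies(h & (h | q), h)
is always true.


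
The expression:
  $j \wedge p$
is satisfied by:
  {p: True, j: True}


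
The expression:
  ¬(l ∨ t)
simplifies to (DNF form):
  ¬l ∧ ¬t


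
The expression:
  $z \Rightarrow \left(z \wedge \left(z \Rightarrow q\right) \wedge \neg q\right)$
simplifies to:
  $\neg z$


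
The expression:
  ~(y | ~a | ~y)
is never true.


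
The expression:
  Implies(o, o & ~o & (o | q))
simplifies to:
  ~o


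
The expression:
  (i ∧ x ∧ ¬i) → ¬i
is always true.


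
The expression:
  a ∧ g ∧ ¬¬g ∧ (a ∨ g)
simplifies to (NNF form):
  a ∧ g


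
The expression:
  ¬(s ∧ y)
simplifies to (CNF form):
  ¬s ∨ ¬y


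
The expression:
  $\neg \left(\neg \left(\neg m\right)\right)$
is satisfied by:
  {m: False}


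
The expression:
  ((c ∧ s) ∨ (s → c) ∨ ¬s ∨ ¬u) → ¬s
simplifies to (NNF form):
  (u ∧ ¬c) ∨ ¬s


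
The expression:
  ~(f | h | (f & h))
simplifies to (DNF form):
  ~f & ~h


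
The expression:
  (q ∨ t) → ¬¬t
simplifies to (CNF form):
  t ∨ ¬q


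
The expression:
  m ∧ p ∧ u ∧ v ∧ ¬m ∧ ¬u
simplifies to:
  False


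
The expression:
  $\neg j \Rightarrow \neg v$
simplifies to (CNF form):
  $j \vee \neg v$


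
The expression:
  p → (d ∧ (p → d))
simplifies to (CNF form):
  d ∨ ¬p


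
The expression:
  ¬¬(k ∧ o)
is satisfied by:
  {o: True, k: True}


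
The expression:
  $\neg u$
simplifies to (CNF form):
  $\neg u$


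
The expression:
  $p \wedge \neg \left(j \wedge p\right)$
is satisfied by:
  {p: True, j: False}


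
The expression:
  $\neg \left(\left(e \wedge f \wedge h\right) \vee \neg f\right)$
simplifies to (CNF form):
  $f \wedge \left(\neg e \vee \neg h\right)$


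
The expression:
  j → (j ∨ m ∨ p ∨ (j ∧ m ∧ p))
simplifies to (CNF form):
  True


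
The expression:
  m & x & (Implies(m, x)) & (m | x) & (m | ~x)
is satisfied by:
  {m: True, x: True}


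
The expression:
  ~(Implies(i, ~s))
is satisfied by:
  {i: True, s: True}


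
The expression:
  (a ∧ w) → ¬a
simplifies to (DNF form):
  ¬a ∨ ¬w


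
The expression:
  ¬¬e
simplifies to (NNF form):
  e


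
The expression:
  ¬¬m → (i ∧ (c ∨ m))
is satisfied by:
  {i: True, m: False}
  {m: False, i: False}
  {m: True, i: True}


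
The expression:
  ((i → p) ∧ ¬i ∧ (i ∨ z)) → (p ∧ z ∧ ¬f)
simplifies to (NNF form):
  i ∨ (p ∧ ¬f) ∨ ¬z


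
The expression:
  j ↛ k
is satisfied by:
  {j: True, k: False}


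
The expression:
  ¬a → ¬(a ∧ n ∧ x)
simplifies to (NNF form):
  True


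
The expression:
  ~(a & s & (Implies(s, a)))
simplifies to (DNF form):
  ~a | ~s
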